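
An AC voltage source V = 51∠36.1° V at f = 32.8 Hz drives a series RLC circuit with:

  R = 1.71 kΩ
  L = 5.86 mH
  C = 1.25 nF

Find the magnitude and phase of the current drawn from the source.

Step 1 — Angular frequency: ω = 2π·f = 2π·32.8 = 206.1 rad/s.
Step 2 — Component impedances:
  R: Z = R = 1710 Ω
  L: Z = jωL = j·206.1·0.00586 = 0 + j1.208 Ω
  C: Z = 1/(jωC) = -j/(ω·C) = 0 - j3.882e+06 Ω
Step 3 — Series combination: Z_total = R + L + C = 1710 - j3.882e+06 Ω = 3.882e+06∠-90.0° Ω.
Step 4 — Source phasor: V = 51∠36.1° V = 41.21 + j30.05 V.
Step 5 — Ohm's law: I = V / Z_total = (41.21 + j30.05) / (1710 - j3.882e+06) = -7.736e-06 + j1.062e-05 A.
Step 6 — Convert to polar: |I| = 1.314e-05 A, ∠I = 126.1°.

I = 1.314e-05∠126.1° A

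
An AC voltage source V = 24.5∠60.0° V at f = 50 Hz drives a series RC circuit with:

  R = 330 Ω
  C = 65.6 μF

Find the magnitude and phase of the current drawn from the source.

Step 1 — Angular frequency: ω = 2π·f = 2π·50 = 314.2 rad/s.
Step 2 — Component impedances:
  R: Z = R = 330 Ω
  C: Z = 1/(jωC) = -j/(ω·C) = 0 - j48.52 Ω
Step 3 — Series combination: Z_total = R + C = 330 - j48.52 Ω = 333.5∠-8.4° Ω.
Step 4 — Source phasor: V = 24.5∠60.0° V = 12.25 + j21.22 V.
Step 5 — Ohm's law: I = V / Z_total = (12.25 + j21.22) / (330 - j48.52) = 0.02708 + j0.06828 A.
Step 6 — Convert to polar: |I| = 0.07345 A, ∠I = 68.4°.

I = 0.07345∠68.4° A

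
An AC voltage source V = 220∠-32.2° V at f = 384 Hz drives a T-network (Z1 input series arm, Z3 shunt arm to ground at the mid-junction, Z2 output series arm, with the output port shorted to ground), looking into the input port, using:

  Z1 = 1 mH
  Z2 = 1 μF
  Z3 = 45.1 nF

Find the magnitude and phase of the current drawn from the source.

Step 1 — Angular frequency: ω = 2π·f = 2π·384 = 2413 rad/s.
Step 2 — Component impedances:
  Z1: Z = jωL = j·2413·0.001 = 0 + j2.413 Ω
  Z2: Z = 1/(jωC) = -j/(ω·C) = 0 - j414.5 Ω
  Z3: Z = 1/(jωC) = -j/(ω·C) = 0 - j9190 Ω
Step 3 — With the output port shorted to ground, the output series arm Z2 runs from the junction to ground; the shunt arm Z3 also runs from the junction to ground. They appear in parallel: Z3 || Z2 = 0 - j396.6 Ω.
Step 4 — Series with input arm Z1: Z_in = Z1 + (Z3 || Z2) = 0 - j394.2 Ω = 394.2∠-90.0° Ω.
Step 5 — Source phasor: V = 220∠-32.2° V = 186.2 - j117.2 V.
Step 6 — Ohm's law: I = V / Z_total = (186.2 - j117.2) / (0 - j394.2) = 0.2974 + j0.4723 A.
Step 7 — Convert to polar: |I| = 0.5581 A, ∠I = 57.8°.

I = 0.5581∠57.8° A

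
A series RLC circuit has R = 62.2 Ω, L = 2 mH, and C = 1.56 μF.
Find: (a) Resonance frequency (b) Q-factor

Step 1 — Resonance condition Im(Z)=0 gives ω₀ = 1/√(LC).
Step 2 — ω₀ = 1/√(0.002·1.56e-06) = 1.79e+04 rad/s.
Step 3 — f₀ = ω₀/(2π) = 2849 Hz.
Step 4 — Series Q: Q = ω₀L/R = 1.79e+04·0.002/62.2 = 0.5757.

(a) f₀ = 2849 Hz  (b) Q = 0.5757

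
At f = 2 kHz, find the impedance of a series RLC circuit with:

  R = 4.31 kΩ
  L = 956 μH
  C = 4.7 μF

Step 1 — Angular frequency: ω = 2π·f = 2π·2000 = 1.257e+04 rad/s.
Step 2 — Component impedances:
  R: Z = R = 4310 Ω
  L: Z = jωL = j·1.257e+04·0.000956 = 0 + j12.01 Ω
  C: Z = 1/(jωC) = -j/(ω·C) = 0 - j16.93 Ω
Step 3 — Series combination: Z_total = R + L + C = 4310 - j4.918 Ω = 4310∠-0.1° Ω.

Z = 4310 - j4.918 Ω = 4310∠-0.1° Ω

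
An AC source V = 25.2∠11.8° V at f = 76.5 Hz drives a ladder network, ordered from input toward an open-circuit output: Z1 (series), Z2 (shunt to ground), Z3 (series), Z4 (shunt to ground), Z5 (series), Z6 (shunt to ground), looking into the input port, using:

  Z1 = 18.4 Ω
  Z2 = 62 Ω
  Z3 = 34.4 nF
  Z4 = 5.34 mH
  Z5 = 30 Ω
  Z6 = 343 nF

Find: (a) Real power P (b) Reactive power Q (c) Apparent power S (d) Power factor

Step 1 — Angular frequency: ω = 2π·f = 2π·76.5 = 480.7 rad/s.
Step 2 — Component impedances:
  Z1: Z = R = 18.4 Ω
  Z2: Z = R = 62 Ω
  Z3: Z = 1/(jωC) = -j/(ω·C) = 0 - j6.048e+04 Ω
  Z4: Z = jωL = j·480.7·0.00534 = 0 + j2.567 Ω
  Z5: Z = R = 30 Ω
  Z6: Z = 1/(jωC) = -j/(ω·C) = 0 - j6065 Ω
Step 3 — Ladder network (open output): work backward from the far end, alternating series and parallel combinations. Z_in = 80.4 - j0.06356 Ω = 80.4∠-0.0° Ω.
Step 4 — Source phasor: V = 25.2∠11.8° V = 24.67 + j5.153 V.
Step 5 — Current: I = V / Z = 0.3068 + j0.06434 A = 0.3134∠11.8° A.
Step 6 — Complex power: S = V·I* = 7.899 - j0.006244 VA.
Step 7 — Real power: P = Re(S) = 7.899 W.
Step 8 — Reactive power: Q = Im(S) = -0.006244 VAR.
Step 9 — Apparent power: |S| = 7.899 VA.
Step 10 — Power factor: PF = P/|S| = 1 (leading).

(a) P = 7.899 W  (b) Q = -0.006244 VAR  (c) S = 7.899 VA  (d) PF = 1 (leading)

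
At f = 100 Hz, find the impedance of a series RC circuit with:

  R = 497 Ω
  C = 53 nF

Step 1 — Angular frequency: ω = 2π·f = 2π·100 = 628.3 rad/s.
Step 2 — Component impedances:
  R: Z = R = 497 Ω
  C: Z = 1/(jωC) = -j/(ω·C) = 0 - j3.003e+04 Ω
Step 3 — Series combination: Z_total = R + C = 497 - j3.003e+04 Ω = 3.003e+04∠-89.1° Ω.

Z = 497 - j3.003e+04 Ω = 3.003e+04∠-89.1° Ω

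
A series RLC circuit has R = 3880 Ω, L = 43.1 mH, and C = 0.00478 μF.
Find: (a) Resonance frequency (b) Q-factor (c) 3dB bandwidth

Step 1 — Resonance condition Im(Z)=0 gives ω₀ = 1/√(LC).
Step 2 — ω₀ = 1/√(0.0431·4.78e-09) = 6.967e+04 rad/s.
Step 3 — f₀ = ω₀/(2π) = 1.109e+04 Hz.
Step 4 — Series Q: Q = ω₀L/R = 6.967e+04·0.0431/3880 = 0.7739.
Step 5 — 3dB bandwidth: Δω = ω₀/Q = 9.002e+04 rad/s; BW = Δω/(2π) = 1.433e+04 Hz.

(a) f₀ = 1.109e+04 Hz  (b) Q = 0.7739  (c) BW = 1.433e+04 Hz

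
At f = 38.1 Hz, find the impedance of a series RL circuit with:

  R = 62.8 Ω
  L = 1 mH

Step 1 — Angular frequency: ω = 2π·f = 2π·38.1 = 239.4 rad/s.
Step 2 — Component impedances:
  R: Z = R = 62.8 Ω
  L: Z = jωL = j·239.4·0.001 = 0 + j0.2394 Ω
Step 3 — Series combination: Z_total = R + L = 62.8 + j0.2394 Ω = 62.8∠0.2° Ω.

Z = 62.8 + j0.2394 Ω = 62.8∠0.2° Ω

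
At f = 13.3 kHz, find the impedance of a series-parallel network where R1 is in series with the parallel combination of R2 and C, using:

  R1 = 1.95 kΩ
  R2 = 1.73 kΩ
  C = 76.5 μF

Step 1 — Angular frequency: ω = 2π·f = 2π·1.33e+04 = 8.357e+04 rad/s.
Step 2 — Component impedances:
  R1: Z = R = 1950 Ω
  R2: Z = R = 1730 Ω
  C: Z = 1/(jωC) = -j/(ω·C) = 0 - j0.1564 Ω
Step 3 — Parallel branch: R2 || C = 1/(1/R2 + 1/C) = 1.414e-05 - j0.1564 Ω.
Step 4 — Series with R1: Z_total = R1 + (R2 || C) = 1950 - j0.1564 Ω = 1950∠-0.0° Ω.

Z = 1950 - j0.1564 Ω = 1950∠-0.0° Ω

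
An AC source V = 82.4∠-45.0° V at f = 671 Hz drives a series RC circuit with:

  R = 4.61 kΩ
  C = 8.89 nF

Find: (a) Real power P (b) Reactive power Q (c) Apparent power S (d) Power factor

Step 1 — Angular frequency: ω = 2π·f = 2π·671 = 4216 rad/s.
Step 2 — Component impedances:
  R: Z = R = 4610 Ω
  C: Z = 1/(jωC) = -j/(ω·C) = 0 - j2.668e+04 Ω
Step 3 — Series combination: Z_total = R + C = 4610 - j2.668e+04 Ω = 2.708e+04∠-80.2° Ω.
Step 4 — Source phasor: V = 82.4∠-45.0° V = 58.27 - j58.27 V.
Step 5 — Current: I = V / Z = 0.002487 + j0.001754 A = 0.003043∠35.2° A.
Step 6 — Complex power: S = V·I* = 0.0427 - j0.2471 VA.
Step 7 — Real power: P = Re(S) = 0.0427 W.
Step 8 — Reactive power: Q = Im(S) = -0.2471 VAR.
Step 9 — Apparent power: |S| = 0.2508 VA.
Step 10 — Power factor: PF = P/|S| = 0.1703 (leading).

(a) P = 0.0427 W  (b) Q = -0.2471 VAR  (c) S = 0.2508 VA  (d) PF = 0.1703 (leading)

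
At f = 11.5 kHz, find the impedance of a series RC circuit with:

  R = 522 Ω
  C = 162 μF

Step 1 — Angular frequency: ω = 2π·f = 2π·1.15e+04 = 7.226e+04 rad/s.
Step 2 — Component impedances:
  R: Z = R = 522 Ω
  C: Z = 1/(jωC) = -j/(ω·C) = 0 - j0.08543 Ω
Step 3 — Series combination: Z_total = R + C = 522 - j0.08543 Ω = 522∠-0.0° Ω.

Z = 522 - j0.08543 Ω = 522∠-0.0° Ω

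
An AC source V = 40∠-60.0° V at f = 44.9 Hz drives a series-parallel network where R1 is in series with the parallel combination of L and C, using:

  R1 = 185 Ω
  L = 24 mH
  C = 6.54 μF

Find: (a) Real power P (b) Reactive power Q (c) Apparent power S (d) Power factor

Step 1 — Angular frequency: ω = 2π·f = 2π·44.9 = 282.1 rad/s.
Step 2 — Component impedances:
  R1: Z = R = 185 Ω
  L: Z = jωL = j·282.1·0.024 = 0 + j6.771 Ω
  C: Z = 1/(jωC) = -j/(ω·C) = 0 - j542 Ω
Step 3 — Parallel branch: L || C = 1/(1/L + 1/C) = 0 + j6.856 Ω.
Step 4 — Series with R1: Z_total = R1 + (L || C) = 185 + j6.856 Ω = 185.1∠2.1° Ω.
Step 5 — Source phasor: V = 40∠-60.0° V = 20 - j34.64 V.
Step 6 — Current: I = V / Z = 0.101 - j0.191 A = 0.2161∠-62.1° A.
Step 7 — Complex power: S = V·I* = 8.637 + j0.3201 VA.
Step 8 — Real power: P = Re(S) = 8.637 W.
Step 9 — Reactive power: Q = Im(S) = 0.3201 VAR.
Step 10 — Apparent power: |S| = 8.643 VA.
Step 11 — Power factor: PF = P/|S| = 0.9993 (lagging).

(a) P = 8.637 W  (b) Q = 0.3201 VAR  (c) S = 8.643 VA  (d) PF = 0.9993 (lagging)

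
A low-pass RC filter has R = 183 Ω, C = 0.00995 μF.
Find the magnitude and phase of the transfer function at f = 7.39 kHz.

Step 1 — Angular frequency: ω = 2π·7390 = 4.643e+04 rad/s.
Step 2 — Transfer function: H(jω) = 1/(1 + jωRC).
Step 3 — Denominator: 1 + jωRC = 1 + j·4.643e+04·183·9.95e-09 = 1 + j0.08455.
Step 4 — H = 0.9929 - j0.08395.
Step 5 — Magnitude: |H| = 0.9964 (-0.0 dB); phase: φ = -4.8°.

|H| = 0.9964 (-0.0 dB), φ = -4.8°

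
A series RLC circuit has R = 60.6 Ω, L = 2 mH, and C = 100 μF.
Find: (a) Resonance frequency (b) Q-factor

Step 1 — Resonance condition Im(Z)=0 gives ω₀ = 1/√(LC).
Step 2 — ω₀ = 1/√(0.002·0.0001) = 2236 rad/s.
Step 3 — f₀ = ω₀/(2π) = 355.9 Hz.
Step 4 — Series Q: Q = ω₀L/R = 2236·0.002/60.6 = 0.0738.

(a) f₀ = 355.9 Hz  (b) Q = 0.0738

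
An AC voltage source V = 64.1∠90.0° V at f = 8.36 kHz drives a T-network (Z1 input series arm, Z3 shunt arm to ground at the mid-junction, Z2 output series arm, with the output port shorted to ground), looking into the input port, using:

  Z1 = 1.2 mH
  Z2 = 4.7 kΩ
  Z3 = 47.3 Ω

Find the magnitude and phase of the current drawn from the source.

Step 1 — Angular frequency: ω = 2π·f = 2π·8360 = 5.253e+04 rad/s.
Step 2 — Component impedances:
  Z1: Z = jωL = j·5.253e+04·0.0012 = 0 + j63.03 Ω
  Z2: Z = R = 4700 Ω
  Z3: Z = R = 47.3 Ω
Step 3 — With the output port shorted to ground, the output series arm Z2 runs from the junction to ground; the shunt arm Z3 also runs from the junction to ground. They appear in parallel: Z3 || Z2 = 46.83 Ω.
Step 4 — Series with input arm Z1: Z_in = Z1 + (Z3 || Z2) = 46.83 + j63.03 Ω = 78.52∠53.4° Ω.
Step 5 — Source phasor: V = 64.1∠90.0° V = 0 + j64.1 V.
Step 6 — Ohm's law: I = V / Z_total = (0 + j64.1) / (46.83 + j63.03) = 0.6553 + j0.4868 A.
Step 7 — Convert to polar: |I| = 0.8163 A, ∠I = 36.6°.

I = 0.8163∠36.6° A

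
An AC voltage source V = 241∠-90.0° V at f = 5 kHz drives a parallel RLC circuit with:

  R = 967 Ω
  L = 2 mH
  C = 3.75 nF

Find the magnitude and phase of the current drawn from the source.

Step 1 — Angular frequency: ω = 2π·f = 2π·5000 = 3.142e+04 rad/s.
Step 2 — Component impedances:
  R: Z = R = 967 Ω
  L: Z = jωL = j·3.142e+04·0.002 = 0 + j62.83 Ω
  C: Z = 1/(jωC) = -j/(ω·C) = 0 - j8488 Ω
Step 3 — Parallel combination: 1/Z_total = 1/R + 1/L + 1/C; Z_total = 4.126 + j63.03 Ω = 63.17∠86.3° Ω.
Step 4 — Source phasor: V = 241∠-90.0° V = 0 - j241 V.
Step 5 — Ohm's law: I = V / Z_total = (0 - j241) / (4.126 + j63.03) = -3.807 - j0.2492 A.
Step 6 — Convert to polar: |I| = 3.815 A, ∠I = -176.3°.

I = 3.815∠-176.3° A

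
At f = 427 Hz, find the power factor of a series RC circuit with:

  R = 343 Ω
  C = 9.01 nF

Step 1 — Angular frequency: ω = 2π·f = 2π·427 = 2683 rad/s.
Step 2 — Component impedances:
  R: Z = R = 343 Ω
  C: Z = 1/(jωC) = -j/(ω·C) = 0 - j4.137e+04 Ω
Step 3 — Series combination: Z_total = R + C = 343 - j4.137e+04 Ω = 4.137e+04∠-89.5° Ω.
Step 4 — Power factor: PF = cos(φ) = Re(Z)/|Z| = 343/4.137e+04 = 0.008291.
Step 5 — Type: Im(Z) = -4.137e+04 ⇒ leading (phase φ = -89.5°).

PF = 0.008291 (leading, φ = -89.5°)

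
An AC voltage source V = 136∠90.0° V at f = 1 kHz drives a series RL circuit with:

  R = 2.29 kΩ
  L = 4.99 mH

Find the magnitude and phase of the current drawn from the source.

Step 1 — Angular frequency: ω = 2π·f = 2π·1000 = 6283 rad/s.
Step 2 — Component impedances:
  R: Z = R = 2290 Ω
  L: Z = jωL = j·6283·0.00499 = 0 + j31.35 Ω
Step 3 — Series combination: Z_total = R + L = 2290 + j31.35 Ω = 2290∠0.8° Ω.
Step 4 — Source phasor: V = 136∠90.0° V = 0 + j136 V.
Step 5 — Ohm's law: I = V / Z_total = (0 + j136) / (2290 + j31.35) = 0.000813 + j0.05938 A.
Step 6 — Convert to polar: |I| = 0.05938 A, ∠I = 89.2°.

I = 0.05938∠89.2° A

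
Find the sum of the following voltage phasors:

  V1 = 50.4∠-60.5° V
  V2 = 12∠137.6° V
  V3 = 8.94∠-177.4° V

Step 1 — Convert each phasor to rectangular form:
  V1 = 50.4·(cos(-60.5°) + j·sin(-60.5°)) = 24.82 - j43.87 V
  V2 = 12·(cos(137.6°) + j·sin(137.6°)) = -8.861 + j8.092 V
  V3 = 8.94·(cos(-177.4°) + j·sin(-177.4°)) = -8.931 - j0.4055 V
Step 2 — Sum components: V_total = 7.026 - j36.18 V.
Step 3 — Convert to polar: |V_total| = 36.86 V, ∠V_total = -79.0°.

V_total = 36.86∠-79.0° V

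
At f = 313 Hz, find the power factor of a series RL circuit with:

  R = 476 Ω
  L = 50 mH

Step 1 — Angular frequency: ω = 2π·f = 2π·313 = 1967 rad/s.
Step 2 — Component impedances:
  R: Z = R = 476 Ω
  L: Z = jωL = j·1967·0.05 = 0 + j98.33 Ω
Step 3 — Series combination: Z_total = R + L = 476 + j98.33 Ω = 486.1∠11.7° Ω.
Step 4 — Power factor: PF = cos(φ) = Re(Z)/|Z| = 476/486.05 = 0.9793.
Step 5 — Type: Im(Z) = 98.33 ⇒ lagging (phase φ = 11.7°).

PF = 0.9793 (lagging, φ = 11.7°)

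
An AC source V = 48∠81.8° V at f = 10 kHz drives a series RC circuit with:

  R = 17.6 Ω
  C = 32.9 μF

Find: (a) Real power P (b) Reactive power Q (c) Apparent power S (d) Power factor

Step 1 — Angular frequency: ω = 2π·f = 2π·1e+04 = 6.283e+04 rad/s.
Step 2 — Component impedances:
  R: Z = R = 17.6 Ω
  C: Z = 1/(jωC) = -j/(ω·C) = 0 - j0.4838 Ω
Step 3 — Series combination: Z_total = R + C = 17.6 - j0.4838 Ω = 17.61∠-1.6° Ω.
Step 4 — Source phasor: V = 48∠81.8° V = 6.846 + j47.51 V.
Step 5 — Current: I = V / Z = 0.3146 + j2.708 A = 2.726∠83.4° A.
Step 6 — Complex power: S = V·I* = 130.8 - j3.595 VA.
Step 7 — Real power: P = Re(S) = 130.8 W.
Step 8 — Reactive power: Q = Im(S) = -3.595 VAR.
Step 9 — Apparent power: |S| = 130.9 VA.
Step 10 — Power factor: PF = P/|S| = 0.9996 (leading).

(a) P = 130.8 W  (b) Q = -3.595 VAR  (c) S = 130.9 VA  (d) PF = 0.9996 (leading)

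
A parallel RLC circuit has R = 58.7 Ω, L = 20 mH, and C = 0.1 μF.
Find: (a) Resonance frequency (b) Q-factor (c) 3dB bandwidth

Step 1 — Resonance: ω₀ = 1/√(LC) = 1/√(0.02·1e-07) = 2.236e+04 rad/s.
Step 2 — f₀ = ω₀/(2π) = 3559 Hz.
Step 3 — Parallel Q: Q = R/(ω₀L) = 58.7/(2.236e+04·0.02) = 0.1313.
Step 4 — Bandwidth: Δω = ω₀/Q = 1.704e+05 rad/s; BW = Δω/(2π) = 2.711e+04 Hz.

(a) f₀ = 3559 Hz  (b) Q = 0.1313  (c) BW = 2.711e+04 Hz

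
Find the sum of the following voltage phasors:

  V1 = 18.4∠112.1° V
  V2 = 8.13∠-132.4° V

Step 1 — Convert each phasor to rectangular form:
  V1 = 18.4·(cos(112.1°) + j·sin(112.1°)) = -6.923 + j17.05 V
  V2 = 8.13·(cos(-132.4°) + j·sin(-132.4°)) = -5.482 - j6.004 V
Step 2 — Sum components: V_total = -12.4 + j11.04 V.
Step 3 — Convert to polar: |V_total| = 16.61 V, ∠V_total = 138.3°.

V_total = 16.61∠138.3° V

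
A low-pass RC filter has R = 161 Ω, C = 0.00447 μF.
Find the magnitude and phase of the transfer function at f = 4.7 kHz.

Step 1 — Angular frequency: ω = 2π·4700 = 2.953e+04 rad/s.
Step 2 — Transfer function: H(jω) = 1/(1 + jωRC).
Step 3 — Denominator: 1 + jωRC = 1 + j·2.953e+04·161·4.47e-09 = 1 + j0.02125.
Step 4 — H = 0.9995 - j0.02124.
Step 5 — Magnitude: |H| = 0.9998 (-0.0 dB); phase: φ = -1.2°.

|H| = 0.9998 (-0.0 dB), φ = -1.2°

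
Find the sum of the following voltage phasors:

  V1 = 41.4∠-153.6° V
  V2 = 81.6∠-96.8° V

Step 1 — Convert each phasor to rectangular form:
  V1 = 41.4·(cos(-153.6°) + j·sin(-153.6°)) = -37.08 - j18.41 V
  V2 = 81.6·(cos(-96.8°) + j·sin(-96.8°)) = -9.662 - j81.03 V
Step 2 — Sum components: V_total = -46.74 - j99.43 V.
Step 3 — Convert to polar: |V_total| = 109.9 V, ∠V_total = -115.2°.

V_total = 109.9∠-115.2° V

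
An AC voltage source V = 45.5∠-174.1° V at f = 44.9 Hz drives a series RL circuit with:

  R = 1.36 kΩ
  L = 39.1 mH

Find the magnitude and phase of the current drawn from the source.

Step 1 — Angular frequency: ω = 2π·f = 2π·44.9 = 282.1 rad/s.
Step 2 — Component impedances:
  R: Z = R = 1360 Ω
  L: Z = jωL = j·282.1·0.0391 = 0 + j11.03 Ω
Step 3 — Series combination: Z_total = R + L = 1360 + j11.03 Ω = 1360∠0.5° Ω.
Step 4 — Source phasor: V = 45.5∠-174.1° V = -45.26 - j4.677 V.
Step 5 — Ohm's law: I = V / Z_total = (-45.26 - j4.677) / (1360 + j11.03) = -0.0333 - j0.003169 A.
Step 6 — Convert to polar: |I| = 0.03345 A, ∠I = -174.6°.

I = 0.03345∠-174.6° A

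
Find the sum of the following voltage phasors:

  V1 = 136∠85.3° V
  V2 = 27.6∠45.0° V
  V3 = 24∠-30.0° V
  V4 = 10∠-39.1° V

Step 1 — Convert each phasor to rectangular form:
  V1 = 136·(cos(85.3°) + j·sin(85.3°)) = 11.14 + j135.5 V
  V2 = 27.6·(cos(45.0°) + j·sin(45.0°)) = 19.52 + j19.52 V
  V3 = 24·(cos(-30.0°) + j·sin(-30.0°)) = 20.78 - j12 V
  V4 = 10·(cos(-39.1°) + j·sin(-39.1°)) = 7.76 - j6.307 V
Step 2 — Sum components: V_total = 59.2 + j136.8 V.
Step 3 — Convert to polar: |V_total| = 149 V, ∠V_total = 66.6°.

V_total = 149∠66.6° V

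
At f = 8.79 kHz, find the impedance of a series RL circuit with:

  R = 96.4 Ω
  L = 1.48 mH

Step 1 — Angular frequency: ω = 2π·f = 2π·8790 = 5.523e+04 rad/s.
Step 2 — Component impedances:
  R: Z = R = 96.4 Ω
  L: Z = jωL = j·5.523e+04·0.00148 = 0 + j81.74 Ω
Step 3 — Series combination: Z_total = R + L = 96.4 + j81.74 Ω = 126.4∠40.3° Ω.

Z = 96.4 + j81.74 Ω = 126.4∠40.3° Ω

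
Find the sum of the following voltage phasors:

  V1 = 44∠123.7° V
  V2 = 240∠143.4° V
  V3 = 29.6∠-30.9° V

Step 1 — Convert each phasor to rectangular form:
  V1 = 44·(cos(123.7°) + j·sin(123.7°)) = -24.41 + j36.61 V
  V2 = 240·(cos(143.4°) + j·sin(143.4°)) = -192.7 + j143.1 V
  V3 = 29.6·(cos(-30.9°) + j·sin(-30.9°)) = 25.4 - j15.2 V
Step 2 — Sum components: V_total = -191.7 + j164.5 V.
Step 3 — Convert to polar: |V_total| = 252.6 V, ∠V_total = 139.4°.

V_total = 252.6∠139.4° V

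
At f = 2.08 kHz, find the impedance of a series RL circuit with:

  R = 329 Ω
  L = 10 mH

Step 1 — Angular frequency: ω = 2π·f = 2π·2080 = 1.307e+04 rad/s.
Step 2 — Component impedances:
  R: Z = R = 329 Ω
  L: Z = jωL = j·1.307e+04·0.01 = 0 + j130.7 Ω
Step 3 — Series combination: Z_total = R + L = 329 + j130.7 Ω = 354∠21.7° Ω.

Z = 329 + j130.7 Ω = 354∠21.7° Ω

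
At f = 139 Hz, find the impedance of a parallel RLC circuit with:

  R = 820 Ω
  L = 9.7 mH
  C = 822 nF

Step 1 — Angular frequency: ω = 2π·f = 2π·139 = 873.4 rad/s.
Step 2 — Component impedances:
  R: Z = R = 820 Ω
  L: Z = jωL = j·873.4·0.0097 = 0 + j8.472 Ω
  C: Z = 1/(jωC) = -j/(ω·C) = 0 - j1393 Ω
Step 3 — Parallel combination: 1/Z_total = 1/R + 1/L + 1/C; Z_total = 0.08859 + j8.523 Ω = 8.523∠89.4° Ω.

Z = 0.08859 + j8.523 Ω = 8.523∠89.4° Ω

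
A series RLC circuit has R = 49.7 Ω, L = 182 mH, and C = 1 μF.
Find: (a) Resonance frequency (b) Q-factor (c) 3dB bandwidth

Step 1 — Resonance condition Im(Z)=0 gives ω₀ = 1/√(LC).
Step 2 — ω₀ = 1/√(0.182·1e-06) = 2344 rad/s.
Step 3 — f₀ = ω₀/(2π) = 373.1 Hz.
Step 4 — Series Q: Q = ω₀L/R = 2344·0.182/49.7 = 8.584.
Step 5 — 3dB bandwidth: Δω = ω₀/Q = 273.1 rad/s; BW = Δω/(2π) = 43.46 Hz.

(a) f₀ = 373.1 Hz  (b) Q = 8.584  (c) BW = 43.46 Hz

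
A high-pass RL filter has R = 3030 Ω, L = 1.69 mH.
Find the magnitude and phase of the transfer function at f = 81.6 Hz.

Step 1 — Angular frequency: ω = 2π·81.6 = 512.7 rad/s.
Step 2 — Transfer function: H(jω) = jωL/(R + jωL).
Step 3 — Numerator jωL = j·0.8665; denominator R + jωL = 3030 + j0.8665.
Step 4 — H = 8.178e-08 + j0.000286.
Step 5 — Magnitude: |H| = 0.000286 (-70.9 dB); phase: φ = 90.0°.

|H| = 0.000286 (-70.9 dB), φ = 90.0°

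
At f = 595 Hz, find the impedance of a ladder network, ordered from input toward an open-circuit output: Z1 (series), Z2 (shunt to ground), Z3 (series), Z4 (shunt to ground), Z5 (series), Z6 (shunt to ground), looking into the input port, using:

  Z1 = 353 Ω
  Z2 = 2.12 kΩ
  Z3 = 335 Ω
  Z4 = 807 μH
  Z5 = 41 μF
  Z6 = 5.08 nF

Step 1 — Angular frequency: ω = 2π·f = 2π·595 = 3738 rad/s.
Step 2 — Component impedances:
  Z1: Z = R = 353 Ω
  Z2: Z = R = 2120 Ω
  Z3: Z = R = 335 Ω
  Z4: Z = jωL = j·3738·0.000807 = 0 + j3.017 Ω
  Z5: Z = 1/(jωC) = -j/(ω·C) = 0 - j6.524 Ω
  Z6: Z = 1/(jωC) = -j/(ω·C) = 0 - j5.265e+04 Ω
Step 3 — Ladder network (open output): work backward from the far end, alternating series and parallel combinations. Z_in = 642.3 + j2.25 Ω = 642.3∠0.2° Ω.

Z = 642.3 + j2.25 Ω = 642.3∠0.2° Ω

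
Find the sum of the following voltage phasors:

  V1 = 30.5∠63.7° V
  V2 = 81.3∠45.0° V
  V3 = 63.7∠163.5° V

Step 1 — Convert each phasor to rectangular form:
  V1 = 30.5·(cos(63.7°) + j·sin(63.7°)) = 13.51 + j27.34 V
  V2 = 81.3·(cos(45.0°) + j·sin(45.0°)) = 57.49 + j57.49 V
  V3 = 63.7·(cos(163.5°) + j·sin(163.5°)) = -61.08 + j18.09 V
Step 2 — Sum components: V_total = 9.925 + j102.9 V.
Step 3 — Convert to polar: |V_total| = 103.4 V, ∠V_total = 84.5°.

V_total = 103.4∠84.5° V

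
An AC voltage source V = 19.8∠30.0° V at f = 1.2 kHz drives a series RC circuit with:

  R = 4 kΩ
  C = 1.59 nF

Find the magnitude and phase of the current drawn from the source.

Step 1 — Angular frequency: ω = 2π·f = 2π·1200 = 7540 rad/s.
Step 2 — Component impedances:
  R: Z = R = 4000 Ω
  C: Z = 1/(jωC) = -j/(ω·C) = 0 - j8.341e+04 Ω
Step 3 — Series combination: Z_total = R + C = 4000 - j8.341e+04 Ω = 8.351e+04∠-87.3° Ω.
Step 4 — Source phasor: V = 19.8∠30.0° V = 17.15 + j9.9 V.
Step 5 — Ohm's law: I = V / Z_total = (17.15 + j9.9) / (4000 - j8.341e+04) = -0.0001086 + j0.0002108 A.
Step 6 — Convert to polar: |I| = 0.0002371 A, ∠I = 117.3°.

I = 0.0002371∠117.3° A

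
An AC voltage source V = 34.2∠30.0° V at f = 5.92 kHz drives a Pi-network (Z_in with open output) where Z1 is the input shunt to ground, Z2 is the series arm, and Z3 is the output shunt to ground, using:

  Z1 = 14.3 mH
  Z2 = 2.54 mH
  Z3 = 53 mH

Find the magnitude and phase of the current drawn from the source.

Step 1 — Angular frequency: ω = 2π·f = 2π·5920 = 3.72e+04 rad/s.
Step 2 — Component impedances:
  Z1: Z = jωL = j·3.72e+04·0.0143 = 0 + j531.9 Ω
  Z2: Z = jωL = j·3.72e+04·0.00254 = 0 + j94.48 Ω
  Z3: Z = jωL = j·3.72e+04·0.053 = 0 + j1971 Ω
Step 3 — With open output, the series arm Z2 and the output shunt Z3 appear in series to ground: Z2 + Z3 = 0 + j2066 Ω.
Step 4 — Parallel with input shunt Z1: Z_in = Z1 || (Z2 + Z3) = 0 + j423 Ω = 423∠90.0° Ω.
Step 5 — Source phasor: V = 34.2∠30.0° V = 29.62 + j17.1 V.
Step 6 — Ohm's law: I = V / Z_total = (29.62 + j17.1) / (0 + j423) = 0.04043 - j0.07002 A.
Step 7 — Convert to polar: |I| = 0.08085 A, ∠I = -60.0°.

I = 0.08085∠-60.0° A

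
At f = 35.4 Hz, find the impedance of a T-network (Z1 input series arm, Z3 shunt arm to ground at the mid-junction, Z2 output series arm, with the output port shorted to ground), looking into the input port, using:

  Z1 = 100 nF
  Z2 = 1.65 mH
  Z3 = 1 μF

Step 1 — Angular frequency: ω = 2π·f = 2π·35.4 = 222.4 rad/s.
Step 2 — Component impedances:
  Z1: Z = 1/(jωC) = -j/(ω·C) = 0 - j4.496e+04 Ω
  Z2: Z = jωL = j·222.4·0.00165 = 0 + j0.367 Ω
  Z3: Z = 1/(jωC) = -j/(ω·C) = 0 - j4496 Ω
Step 3 — With the output port shorted to ground, the output series arm Z2 runs from the junction to ground; the shunt arm Z3 also runs from the junction to ground. They appear in parallel: Z3 || Z2 = 0 + j0.367 Ω.
Step 4 — Series with input arm Z1: Z_in = Z1 + (Z3 || Z2) = 0 - j4.496e+04 Ω = 4.496e+04∠-90.0° Ω.

Z = 0 - j4.496e+04 Ω = 4.496e+04∠-90.0° Ω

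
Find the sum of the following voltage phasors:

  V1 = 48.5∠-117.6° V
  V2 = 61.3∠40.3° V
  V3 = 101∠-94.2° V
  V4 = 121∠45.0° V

Step 1 — Convert each phasor to rectangular form:
  V1 = 48.5·(cos(-117.6°) + j·sin(-117.6°)) = -22.47 - j42.98 V
  V2 = 61.3·(cos(40.3°) + j·sin(40.3°)) = 46.75 + j39.65 V
  V3 = 101·(cos(-94.2°) + j·sin(-94.2°)) = -7.397 - j100.7 V
  V4 = 121·(cos(45.0°) + j·sin(45.0°)) = 85.56 + j85.56 V
Step 2 — Sum components: V_total = 102.4 - j18.5 V.
Step 3 — Convert to polar: |V_total| = 104.1 V, ∠V_total = -10.2°.

V_total = 104.1∠-10.2° V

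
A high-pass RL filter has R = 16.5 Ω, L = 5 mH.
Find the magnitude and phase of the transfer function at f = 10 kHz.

Step 1 — Angular frequency: ω = 2π·1e+04 = 6.283e+04 rad/s.
Step 2 — Transfer function: H(jω) = jωL/(R + jωL).
Step 3 — Numerator jωL = j·314.2; denominator R + jωL = 16.5 + j314.2.
Step 4 — H = 0.9972 + j0.05238.
Step 5 — Magnitude: |H| = 0.9986 (-0.0 dB); phase: φ = 3.0°.

|H| = 0.9986 (-0.0 dB), φ = 3.0°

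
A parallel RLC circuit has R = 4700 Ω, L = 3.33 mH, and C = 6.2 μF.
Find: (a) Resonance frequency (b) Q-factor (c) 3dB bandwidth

Step 1 — Resonance: ω₀ = 1/√(LC) = 1/√(0.00333·6.2e-06) = 6960 rad/s.
Step 2 — f₀ = ω₀/(2π) = 1108 Hz.
Step 3 — Parallel Q: Q = R/(ω₀L) = 4700/(6960·0.00333) = 202.8.
Step 4 — Bandwidth: Δω = ω₀/Q = 34.32 rad/s; BW = Δω/(2π) = 5.462 Hz.

(a) f₀ = 1108 Hz  (b) Q = 202.8  (c) BW = 5.462 Hz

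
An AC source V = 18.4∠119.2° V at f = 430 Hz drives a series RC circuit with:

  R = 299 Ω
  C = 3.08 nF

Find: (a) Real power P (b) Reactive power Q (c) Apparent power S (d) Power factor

Step 1 — Angular frequency: ω = 2π·f = 2π·430 = 2702 rad/s.
Step 2 — Component impedances:
  R: Z = R = 299 Ω
  C: Z = 1/(jωC) = -j/(ω·C) = 0 - j1.202e+05 Ω
Step 3 — Series combination: Z_total = R + C = 299 - j1.202e+05 Ω = 1.202e+05∠-89.9° Ω.
Step 4 — Source phasor: V = 18.4∠119.2° V = -8.977 + j16.06 V.
Step 5 — Current: I = V / Z = -0.0001338 - j7.437e-05 A = 0.0001531∠-150.9° A.
Step 6 — Complex power: S = V·I* = 7.01e-06 - j0.002817 VA.
Step 7 — Real power: P = Re(S) = 7.01e-06 W.
Step 8 — Reactive power: Q = Im(S) = -0.002817 VAR.
Step 9 — Apparent power: |S| = 0.002817 VA.
Step 10 — Power factor: PF = P/|S| = 0.002488 (leading).

(a) P = 7.01e-06 W  (b) Q = -0.002817 VAR  (c) S = 0.002817 VA  (d) PF = 0.002488 (leading)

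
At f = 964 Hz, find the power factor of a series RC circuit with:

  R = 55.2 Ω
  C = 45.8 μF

Step 1 — Angular frequency: ω = 2π·f = 2π·964 = 6057 rad/s.
Step 2 — Component impedances:
  R: Z = R = 55.2 Ω
  C: Z = 1/(jωC) = -j/(ω·C) = 0 - j3.605 Ω
Step 3 — Series combination: Z_total = R + C = 55.2 - j3.605 Ω = 55.32∠-3.7° Ω.
Step 4 — Power factor: PF = cos(φ) = Re(Z)/|Z| = 55.2/55.318 = 0.9979.
Step 5 — Type: Im(Z) = -3.605 ⇒ leading (phase φ = -3.7°).

PF = 0.9979 (leading, φ = -3.7°)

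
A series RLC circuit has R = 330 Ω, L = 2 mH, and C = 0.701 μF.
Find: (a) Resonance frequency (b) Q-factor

Step 1 — Resonance condition Im(Z)=0 gives ω₀ = 1/√(LC).
Step 2 — ω₀ = 1/√(0.002·7.01e-07) = 2.671e+04 rad/s.
Step 3 — f₀ = ω₀/(2π) = 4251 Hz.
Step 4 — Series Q: Q = ω₀L/R = 2.671e+04·0.002/330 = 0.1619.

(a) f₀ = 4251 Hz  (b) Q = 0.1619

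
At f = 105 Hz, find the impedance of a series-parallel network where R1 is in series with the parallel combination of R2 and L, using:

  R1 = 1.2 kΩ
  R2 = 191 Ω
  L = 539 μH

Step 1 — Angular frequency: ω = 2π·f = 2π·105 = 659.7 rad/s.
Step 2 — Component impedances:
  R1: Z = R = 1200 Ω
  R2: Z = R = 191 Ω
  L: Z = jωL = j·659.7·0.000539 = 0 + j0.3556 Ω
Step 3 — Parallel branch: R2 || L = 1/(1/R2 + 1/L) = 0.000662 + j0.3556 Ω.
Step 4 — Series with R1: Z_total = R1 + (R2 || L) = 1200 + j0.3556 Ω = 1200∠0.0° Ω.

Z = 1200 + j0.3556 Ω = 1200∠0.0° Ω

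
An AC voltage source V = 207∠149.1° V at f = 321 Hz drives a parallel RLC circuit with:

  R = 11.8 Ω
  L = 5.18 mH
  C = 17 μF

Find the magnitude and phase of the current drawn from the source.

Step 1 — Angular frequency: ω = 2π·f = 2π·321 = 2017 rad/s.
Step 2 — Component impedances:
  R: Z = R = 11.8 Ω
  L: Z = jωL = j·2017·0.00518 = 0 + j10.45 Ω
  C: Z = 1/(jωC) = -j/(ω·C) = 0 - j29.17 Ω
Step 3 — Parallel combination: 1/Z_total = 1/R + 1/L + 1/C; Z_total = 7.736 + j5.607 Ω = 9.554∠35.9° Ω.
Step 4 — Source phasor: V = 207∠149.1° V = -177.6 + j106.3 V.
Step 5 — Ohm's law: I = V / Z_total = (-177.6 + j106.3) / (7.736 + j5.607) = -8.522 + j19.92 A.
Step 6 — Convert to polar: |I| = 21.67 A, ∠I = 113.2°.

I = 21.67∠113.2° A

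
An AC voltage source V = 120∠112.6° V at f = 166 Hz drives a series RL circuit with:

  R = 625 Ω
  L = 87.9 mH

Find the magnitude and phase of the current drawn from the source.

Step 1 — Angular frequency: ω = 2π·f = 2π·166 = 1043 rad/s.
Step 2 — Component impedances:
  R: Z = R = 625 Ω
  L: Z = jωL = j·1043·0.0879 = 0 + j91.68 Ω
Step 3 — Series combination: Z_total = R + L = 625 + j91.68 Ω = 631.7∠8.3° Ω.
Step 4 — Source phasor: V = 120∠112.6° V = -46.12 + j110.8 V.
Step 5 — Ohm's law: I = V / Z_total = (-46.12 + j110.8) / (625 + j91.68) = -0.04678 + j0.1841 A.
Step 6 — Convert to polar: |I| = 0.19 A, ∠I = 104.3°.

I = 0.19∠104.3° A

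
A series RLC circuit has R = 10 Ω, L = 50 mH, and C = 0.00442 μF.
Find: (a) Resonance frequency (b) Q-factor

Step 1 — Resonance condition Im(Z)=0 gives ω₀ = 1/√(LC).
Step 2 — ω₀ = 1/√(0.05·4.42e-09) = 6.727e+04 rad/s.
Step 3 — f₀ = ω₀/(2π) = 1.071e+04 Hz.
Step 4 — Series Q: Q = ω₀L/R = 6.727e+04·0.05/10 = 336.3.

(a) f₀ = 1.071e+04 Hz  (b) Q = 336.3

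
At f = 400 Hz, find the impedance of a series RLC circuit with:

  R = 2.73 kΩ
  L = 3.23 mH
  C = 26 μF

Step 1 — Angular frequency: ω = 2π·f = 2π·400 = 2513 rad/s.
Step 2 — Component impedances:
  R: Z = R = 2730 Ω
  L: Z = jωL = j·2513·0.00323 = 0 + j8.118 Ω
  C: Z = 1/(jωC) = -j/(ω·C) = 0 - j15.3 Ω
Step 3 — Series combination: Z_total = R + L + C = 2730 - j7.185 Ω = 2730∠-0.2° Ω.

Z = 2730 - j7.185 Ω = 2730∠-0.2° Ω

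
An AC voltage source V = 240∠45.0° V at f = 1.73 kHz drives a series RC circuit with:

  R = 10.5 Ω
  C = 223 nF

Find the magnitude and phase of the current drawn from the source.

Step 1 — Angular frequency: ω = 2π·f = 2π·1730 = 1.087e+04 rad/s.
Step 2 — Component impedances:
  R: Z = R = 10.5 Ω
  C: Z = 1/(jωC) = -j/(ω·C) = 0 - j412.5 Ω
Step 3 — Series combination: Z_total = R + C = 10.5 - j412.5 Ω = 412.7∠-88.5° Ω.
Step 4 — Source phasor: V = 240∠45.0° V = 169.7 + j169.7 V.
Step 5 — Ohm's law: I = V / Z_total = (169.7 + j169.7) / (10.5 - j412.5) = -0.4006 + j0.4216 A.
Step 6 — Convert to polar: |I| = 0.5816 A, ∠I = 133.5°.

I = 0.5816∠133.5° A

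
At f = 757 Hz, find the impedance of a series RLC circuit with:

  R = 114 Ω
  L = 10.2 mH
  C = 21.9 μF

Step 1 — Angular frequency: ω = 2π·f = 2π·757 = 4756 rad/s.
Step 2 — Component impedances:
  R: Z = R = 114 Ω
  L: Z = jωL = j·4756·0.0102 = 0 + j48.51 Ω
  C: Z = 1/(jωC) = -j/(ω·C) = 0 - j9.6 Ω
Step 3 — Series combination: Z_total = R + L + C = 114 + j38.91 Ω = 120.5∠18.8° Ω.

Z = 114 + j38.91 Ω = 120.5∠18.8° Ω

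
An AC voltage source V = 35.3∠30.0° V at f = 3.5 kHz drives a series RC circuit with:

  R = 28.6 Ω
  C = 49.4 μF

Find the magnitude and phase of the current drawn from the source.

Step 1 — Angular frequency: ω = 2π·f = 2π·3500 = 2.199e+04 rad/s.
Step 2 — Component impedances:
  R: Z = R = 28.6 Ω
  C: Z = 1/(jωC) = -j/(ω·C) = 0 - j0.9205 Ω
Step 3 — Series combination: Z_total = R + C = 28.6 - j0.9205 Ω = 28.61∠-1.8° Ω.
Step 4 — Source phasor: V = 35.3∠30.0° V = 30.57 + j17.65 V.
Step 5 — Ohm's law: I = V / Z_total = (30.57 + j17.65) / (28.6 - j0.9205) = 1.048 + j0.6509 A.
Step 6 — Convert to polar: |I| = 1.234 A, ∠I = 31.8°.

I = 1.234∠31.8° A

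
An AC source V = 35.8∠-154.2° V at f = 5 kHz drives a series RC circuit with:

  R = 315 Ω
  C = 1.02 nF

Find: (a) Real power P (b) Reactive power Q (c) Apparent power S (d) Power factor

Step 1 — Angular frequency: ω = 2π·f = 2π·5000 = 3.142e+04 rad/s.
Step 2 — Component impedances:
  R: Z = R = 315 Ω
  C: Z = 1/(jωC) = -j/(ω·C) = 0 - j3.121e+04 Ω
Step 3 — Series combination: Z_total = R + C = 315 - j3.121e+04 Ω = 3.121e+04∠-89.4° Ω.
Step 4 — Source phasor: V = 35.8∠-154.2° V = -32.23 - j15.58 V.
Step 5 — Current: I = V / Z = 0.0004888 - j0.001038 A = 0.001147∠-64.8° A.
Step 6 — Complex power: S = V·I* = 0.0004145 - j0.04107 VA.
Step 7 — Real power: P = Re(S) = 0.0004145 W.
Step 8 — Reactive power: Q = Im(S) = -0.04107 VAR.
Step 9 — Apparent power: |S| = 0.04107 VA.
Step 10 — Power factor: PF = P/|S| = 0.01009 (leading).

(a) P = 0.0004145 W  (b) Q = -0.04107 VAR  (c) S = 0.04107 VA  (d) PF = 0.01009 (leading)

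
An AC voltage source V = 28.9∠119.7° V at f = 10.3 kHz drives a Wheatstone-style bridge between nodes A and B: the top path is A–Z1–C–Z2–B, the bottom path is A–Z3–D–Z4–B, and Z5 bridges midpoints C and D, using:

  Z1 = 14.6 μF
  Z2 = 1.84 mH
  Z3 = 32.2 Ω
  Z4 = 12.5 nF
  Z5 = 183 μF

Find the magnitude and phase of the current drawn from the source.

Step 1 — Angular frequency: ω = 2π·f = 2π·1.03e+04 = 6.472e+04 rad/s.
Step 2 — Component impedances:
  Z1: Z = 1/(jωC) = -j/(ω·C) = 0 - j1.058 Ω
  Z2: Z = jωL = j·6.472e+04·0.00184 = 0 + j119.1 Ω
  Z3: Z = R = 32.2 Ω
  Z4: Z = 1/(jωC) = -j/(ω·C) = 0 - j1236 Ω
  Z5: Z = 1/(jωC) = -j/(ω·C) = 0 - j0.08444 Ω
Step 3 — Bridge requires nodal analysis (the Z5 bridge couples midpoints C and D, so the two paths cannot be reduced to a simple series/parallel combination). Setting node B to ground and injecting 1 A at node A, the 3-node admittance system at A, C, D solves to V_A = Z_AB = 0.03415 + j130.7 Ω = 130.7∠90.0° Ω.
Step 4 — Source phasor: V = 28.9∠119.7° V = -14.32 + j25.1 V.
Step 5 — Ohm's law: I = V / Z_total = (-14.32 + j25.1) / (0.03415 + j130.7) = 0.192 + j0.1096 A.
Step 6 — Convert to polar: |I| = 0.2211 A, ∠I = 29.7°.

I = 0.2211∠29.7° A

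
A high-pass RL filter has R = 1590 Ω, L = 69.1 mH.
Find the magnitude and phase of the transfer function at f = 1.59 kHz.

Step 1 — Angular frequency: ω = 2π·1590 = 9990 rad/s.
Step 2 — Transfer function: H(jω) = jωL/(R + jωL).
Step 3 — Numerator jωL = j·690.3; denominator R + jωL = 1590 + j690.3.
Step 4 — H = 0.1586 + j0.3653.
Step 5 — Magnitude: |H| = 0.3983 (-8.0 dB); phase: φ = 66.5°.

|H| = 0.3983 (-8.0 dB), φ = 66.5°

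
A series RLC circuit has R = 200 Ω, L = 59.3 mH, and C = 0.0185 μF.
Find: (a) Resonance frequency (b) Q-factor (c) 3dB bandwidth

Step 1 — Resonance: ω₀ = 1/√(LC) = 1/√(0.0593·1.85e-08) = 3.019e+04 rad/s.
Step 2 — f₀ = ω₀/(2π) = 4805 Hz.
Step 3 — Series Q: Q = ω₀L/R = 3.019e+04·0.0593/200 = 8.952.
Step 4 — Bandwidth: Δω = ω₀/Q = 3373 rad/s; BW = Δω/(2π) = 536.8 Hz.

(a) f₀ = 4805 Hz  (b) Q = 8.952  (c) BW = 536.8 Hz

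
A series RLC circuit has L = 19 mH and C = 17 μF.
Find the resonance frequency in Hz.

Step 1 — Resonance condition Im(Z)=0 gives ω₀ = 1/√(LC).
Step 2 — ω₀ = 1/√(0.019·1.7e-05) = 1760 rad/s.
Step 3 — f₀ = ω₀/(2π) = 280 Hz.

f₀ = 280 Hz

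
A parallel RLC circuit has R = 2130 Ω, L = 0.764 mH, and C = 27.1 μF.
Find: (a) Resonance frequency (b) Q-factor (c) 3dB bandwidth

Step 1 — Resonance: ω₀ = 1/√(LC) = 1/√(0.000764·2.71e-05) = 6950 rad/s.
Step 2 — f₀ = ω₀/(2π) = 1106 Hz.
Step 3 — Parallel Q: Q = R/(ω₀L) = 2130/(6950·0.000764) = 401.2.
Step 4 — Bandwidth: Δω = ω₀/Q = 17.32 rad/s; BW = Δω/(2π) = 2.757 Hz.

(a) f₀ = 1106 Hz  (b) Q = 401.2  (c) BW = 2.757 Hz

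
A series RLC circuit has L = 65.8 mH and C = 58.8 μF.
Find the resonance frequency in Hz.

Step 1 — Resonance condition Im(Z)=0 gives ω₀ = 1/√(LC).
Step 2 — ω₀ = 1/√(0.0658·5.88e-05) = 508.4 rad/s.
Step 3 — f₀ = ω₀/(2π) = 80.91 Hz.

f₀ = 80.91 Hz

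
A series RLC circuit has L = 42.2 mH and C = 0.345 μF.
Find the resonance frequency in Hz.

Step 1 — Resonance condition Im(Z)=0 gives ω₀ = 1/√(LC).
Step 2 — ω₀ = 1/√(0.0422·3.45e-07) = 8288 rad/s.
Step 3 — f₀ = ω₀/(2π) = 1319 Hz.

f₀ = 1319 Hz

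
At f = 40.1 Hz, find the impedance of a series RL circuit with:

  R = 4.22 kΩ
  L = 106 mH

Step 1 — Angular frequency: ω = 2π·f = 2π·40.1 = 252 rad/s.
Step 2 — Component impedances:
  R: Z = R = 4220 Ω
  L: Z = jωL = j·252·0.106 = 0 + j26.71 Ω
Step 3 — Series combination: Z_total = R + L = 4220 + j26.71 Ω = 4220∠0.4° Ω.

Z = 4220 + j26.71 Ω = 4220∠0.4° Ω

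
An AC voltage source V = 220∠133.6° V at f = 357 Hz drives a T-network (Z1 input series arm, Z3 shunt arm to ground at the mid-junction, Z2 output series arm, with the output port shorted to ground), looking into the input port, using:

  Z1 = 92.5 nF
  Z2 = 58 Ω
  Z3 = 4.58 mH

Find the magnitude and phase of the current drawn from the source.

Step 1 — Angular frequency: ω = 2π·f = 2π·357 = 2243 rad/s.
Step 2 — Component impedances:
  Z1: Z = 1/(jωC) = -j/(ω·C) = 0 - j4820 Ω
  Z2: Z = R = 58 Ω
  Z3: Z = jωL = j·2243·0.00458 = 0 + j10.27 Ω
Step 3 — With the output port shorted to ground, the output series arm Z2 runs from the junction to ground; the shunt arm Z3 also runs from the junction to ground. They appear in parallel: Z3 || Z2 = 1.764 + j9.961 Ω.
Step 4 — Series with input arm Z1: Z_in = Z1 + (Z3 || Z2) = 1.764 - j4810 Ω = 4810∠-90.0° Ω.
Step 5 — Source phasor: V = 220∠133.6° V = -151.7 + j159.3 V.
Step 6 — Ohm's law: I = V / Z_total = (-151.7 + j159.3) / (1.764 - j4810) = -0.03314 - j0.03153 A.
Step 7 — Convert to polar: |I| = 0.04574 A, ∠I = -136.4°.

I = 0.04574∠-136.4° A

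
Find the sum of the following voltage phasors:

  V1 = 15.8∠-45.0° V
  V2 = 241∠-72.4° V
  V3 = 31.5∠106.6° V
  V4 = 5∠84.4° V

Step 1 — Convert each phasor to rectangular form:
  V1 = 15.8·(cos(-45.0°) + j·sin(-45.0°)) = 11.17 - j11.17 V
  V2 = 241·(cos(-72.4°) + j·sin(-72.4°)) = 72.87 - j229.7 V
  V3 = 31.5·(cos(106.6°) + j·sin(106.6°)) = -8.999 + j30.19 V
  V4 = 5·(cos(84.4°) + j·sin(84.4°)) = 0.4879 + j4.976 V
Step 2 — Sum components: V_total = 75.53 - j205.7 V.
Step 3 — Convert to polar: |V_total| = 219.2 V, ∠V_total = -69.8°.

V_total = 219.2∠-69.8° V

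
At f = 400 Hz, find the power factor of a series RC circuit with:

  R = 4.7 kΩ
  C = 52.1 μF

Step 1 — Angular frequency: ω = 2π·f = 2π·400 = 2513 rad/s.
Step 2 — Component impedances:
  R: Z = R = 4700 Ω
  C: Z = 1/(jωC) = -j/(ω·C) = 0 - j7.637 Ω
Step 3 — Series combination: Z_total = R + C = 4700 - j7.637 Ω = 4700∠-0.1° Ω.
Step 4 — Power factor: PF = cos(φ) = Re(Z)/|Z| = 4700/4700 = 1.
Step 5 — Type: Im(Z) = -7.637 ⇒ leading (phase φ = -0.1°).

PF = 1 (leading, φ = -0.1°)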